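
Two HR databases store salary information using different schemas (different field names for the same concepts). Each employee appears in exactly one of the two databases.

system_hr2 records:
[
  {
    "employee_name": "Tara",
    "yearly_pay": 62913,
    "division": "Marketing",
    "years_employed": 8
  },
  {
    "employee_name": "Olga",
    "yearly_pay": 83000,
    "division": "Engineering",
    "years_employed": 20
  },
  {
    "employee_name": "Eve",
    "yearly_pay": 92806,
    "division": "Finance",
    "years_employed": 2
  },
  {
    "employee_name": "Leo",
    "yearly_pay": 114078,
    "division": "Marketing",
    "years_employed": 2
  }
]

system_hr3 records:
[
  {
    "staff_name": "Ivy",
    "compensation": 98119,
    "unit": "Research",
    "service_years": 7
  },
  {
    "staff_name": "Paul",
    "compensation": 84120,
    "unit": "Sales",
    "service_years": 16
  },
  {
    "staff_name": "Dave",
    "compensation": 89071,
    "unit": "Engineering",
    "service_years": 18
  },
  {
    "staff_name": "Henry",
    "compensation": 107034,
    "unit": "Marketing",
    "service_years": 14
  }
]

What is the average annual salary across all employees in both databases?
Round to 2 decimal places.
91392.63

Schema mapping: "yearly_pay" (system_hr2) = "compensation" (system_hr3) = annual salary

All salaries: [62913, 83000, 92806, 114078, 98119, 84120, 89071, 107034]
Sum: 731141
Count: 8
Average: 731141 / 8 = 91392.63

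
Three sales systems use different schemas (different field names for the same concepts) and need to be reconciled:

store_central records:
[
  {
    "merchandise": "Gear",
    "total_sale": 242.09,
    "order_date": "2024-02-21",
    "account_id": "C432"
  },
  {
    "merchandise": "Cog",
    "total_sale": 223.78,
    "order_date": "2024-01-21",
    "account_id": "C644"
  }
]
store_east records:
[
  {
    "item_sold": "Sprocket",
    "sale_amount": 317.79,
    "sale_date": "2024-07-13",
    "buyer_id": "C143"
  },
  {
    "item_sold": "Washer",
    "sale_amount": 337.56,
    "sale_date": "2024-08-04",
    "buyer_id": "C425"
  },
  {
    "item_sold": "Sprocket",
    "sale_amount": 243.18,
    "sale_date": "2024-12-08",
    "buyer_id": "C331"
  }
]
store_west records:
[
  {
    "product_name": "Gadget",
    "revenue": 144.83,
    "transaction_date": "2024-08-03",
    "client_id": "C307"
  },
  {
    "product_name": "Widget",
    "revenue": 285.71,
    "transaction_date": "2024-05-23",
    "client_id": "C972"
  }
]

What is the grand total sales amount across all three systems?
1794.94

Schema reconciliation - all amount fields map to sale amount:

store_central (total_sale): 465.87
store_east (sale_amount): 898.53
store_west (revenue): 430.54

Grand total: 1794.94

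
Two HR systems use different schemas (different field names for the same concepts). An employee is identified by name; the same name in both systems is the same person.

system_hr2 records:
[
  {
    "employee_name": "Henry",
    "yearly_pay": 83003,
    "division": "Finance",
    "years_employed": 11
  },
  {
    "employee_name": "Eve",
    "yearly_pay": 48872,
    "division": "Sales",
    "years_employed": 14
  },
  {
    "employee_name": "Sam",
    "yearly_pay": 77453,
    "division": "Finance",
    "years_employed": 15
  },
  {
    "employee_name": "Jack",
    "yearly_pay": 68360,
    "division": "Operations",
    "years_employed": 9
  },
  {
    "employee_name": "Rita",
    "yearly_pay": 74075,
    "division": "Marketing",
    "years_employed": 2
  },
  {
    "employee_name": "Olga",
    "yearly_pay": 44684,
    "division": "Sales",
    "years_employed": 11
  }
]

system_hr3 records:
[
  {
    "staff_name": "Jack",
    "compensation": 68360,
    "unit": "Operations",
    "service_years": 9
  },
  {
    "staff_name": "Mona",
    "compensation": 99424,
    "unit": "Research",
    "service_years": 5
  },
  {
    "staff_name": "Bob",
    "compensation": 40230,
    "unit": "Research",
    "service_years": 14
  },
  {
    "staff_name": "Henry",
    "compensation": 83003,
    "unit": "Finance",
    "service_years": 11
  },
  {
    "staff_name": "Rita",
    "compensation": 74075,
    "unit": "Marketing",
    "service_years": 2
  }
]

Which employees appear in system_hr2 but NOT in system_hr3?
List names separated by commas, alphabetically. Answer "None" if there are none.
Eve, Olga, Sam

Schema mapping: "employee_name" (system_hr2) = "staff_name" (system_hr3) = employee name

Names in system_hr2: ['Eve', 'Henry', 'Jack', 'Olga', 'Rita', 'Sam']
Names in system_hr3: ['Bob', 'Henry', 'Jack', 'Mona', 'Rita']

In system_hr2 but not system_hr3: ['Eve', 'Olga', 'Sam']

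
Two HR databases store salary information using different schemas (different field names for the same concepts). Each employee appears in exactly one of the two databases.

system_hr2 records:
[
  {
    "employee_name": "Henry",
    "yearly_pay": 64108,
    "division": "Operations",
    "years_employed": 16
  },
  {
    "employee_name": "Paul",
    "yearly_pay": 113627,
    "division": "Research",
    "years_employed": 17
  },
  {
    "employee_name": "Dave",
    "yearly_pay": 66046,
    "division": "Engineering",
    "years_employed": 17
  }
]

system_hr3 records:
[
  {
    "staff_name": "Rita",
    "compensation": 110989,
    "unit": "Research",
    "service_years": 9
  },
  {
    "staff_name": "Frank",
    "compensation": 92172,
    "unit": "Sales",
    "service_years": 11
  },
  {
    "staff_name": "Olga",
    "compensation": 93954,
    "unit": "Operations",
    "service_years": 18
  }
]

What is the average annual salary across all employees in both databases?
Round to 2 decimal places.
90149.33

Schema mapping: "yearly_pay" (system_hr2) = "compensation" (system_hr3) = annual salary

All salaries: [64108, 113627, 66046, 110989, 92172, 93954]
Sum: 540896
Count: 6
Average: 540896 / 6 = 90149.33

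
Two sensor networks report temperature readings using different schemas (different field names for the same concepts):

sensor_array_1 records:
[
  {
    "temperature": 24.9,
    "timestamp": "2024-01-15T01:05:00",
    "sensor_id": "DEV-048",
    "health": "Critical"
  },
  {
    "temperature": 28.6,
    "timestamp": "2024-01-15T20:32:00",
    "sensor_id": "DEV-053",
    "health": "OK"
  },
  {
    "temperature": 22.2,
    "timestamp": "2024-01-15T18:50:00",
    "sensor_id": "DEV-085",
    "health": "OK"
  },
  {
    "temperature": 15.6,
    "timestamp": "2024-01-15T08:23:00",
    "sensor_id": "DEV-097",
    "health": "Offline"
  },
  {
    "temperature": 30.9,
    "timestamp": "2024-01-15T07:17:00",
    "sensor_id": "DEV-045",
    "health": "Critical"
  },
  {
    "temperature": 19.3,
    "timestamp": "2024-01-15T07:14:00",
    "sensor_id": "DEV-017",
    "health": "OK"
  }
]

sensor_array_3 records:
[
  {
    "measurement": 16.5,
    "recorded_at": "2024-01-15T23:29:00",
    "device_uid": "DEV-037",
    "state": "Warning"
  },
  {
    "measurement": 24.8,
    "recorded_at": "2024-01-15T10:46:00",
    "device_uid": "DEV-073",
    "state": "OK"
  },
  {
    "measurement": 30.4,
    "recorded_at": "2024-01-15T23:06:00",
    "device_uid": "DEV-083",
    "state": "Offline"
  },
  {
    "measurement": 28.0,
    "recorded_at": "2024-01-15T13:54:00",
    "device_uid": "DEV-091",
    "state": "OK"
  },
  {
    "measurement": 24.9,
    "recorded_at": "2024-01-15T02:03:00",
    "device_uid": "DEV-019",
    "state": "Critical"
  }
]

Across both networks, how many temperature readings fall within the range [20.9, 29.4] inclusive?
6

Schema mapping: "temperature" (sensor_array_1) = "measurement" (sensor_array_3) = temperature

Readings in [20.9, 29.4] from sensor_array_1: 3
Readings in [20.9, 29.4] from sensor_array_3: 3

Total count: 3 + 3 = 6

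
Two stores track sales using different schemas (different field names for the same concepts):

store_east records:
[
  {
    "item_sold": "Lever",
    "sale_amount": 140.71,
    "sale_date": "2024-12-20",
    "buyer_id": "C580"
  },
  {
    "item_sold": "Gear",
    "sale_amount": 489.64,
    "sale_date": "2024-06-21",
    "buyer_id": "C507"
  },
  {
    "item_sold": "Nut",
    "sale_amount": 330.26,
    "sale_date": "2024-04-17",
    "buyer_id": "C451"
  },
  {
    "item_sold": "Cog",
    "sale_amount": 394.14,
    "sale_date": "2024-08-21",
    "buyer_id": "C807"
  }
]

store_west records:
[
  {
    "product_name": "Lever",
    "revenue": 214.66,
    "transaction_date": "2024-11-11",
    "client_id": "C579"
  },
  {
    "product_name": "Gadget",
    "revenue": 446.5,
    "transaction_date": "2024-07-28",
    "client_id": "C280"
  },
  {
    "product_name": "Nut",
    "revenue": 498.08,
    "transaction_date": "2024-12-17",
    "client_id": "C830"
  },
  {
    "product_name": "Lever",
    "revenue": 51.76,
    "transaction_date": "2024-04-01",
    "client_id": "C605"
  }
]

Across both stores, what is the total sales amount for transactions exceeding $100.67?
2513.99

Schema mapping: "sale_amount" (store_east) = "revenue" (store_west) = sale amount

Sum of sales > $100.67 in store_east: 1354.75
Sum of sales > $100.67 in store_west: 1159.24

Total: 1354.75 + 1159.24 = 2513.99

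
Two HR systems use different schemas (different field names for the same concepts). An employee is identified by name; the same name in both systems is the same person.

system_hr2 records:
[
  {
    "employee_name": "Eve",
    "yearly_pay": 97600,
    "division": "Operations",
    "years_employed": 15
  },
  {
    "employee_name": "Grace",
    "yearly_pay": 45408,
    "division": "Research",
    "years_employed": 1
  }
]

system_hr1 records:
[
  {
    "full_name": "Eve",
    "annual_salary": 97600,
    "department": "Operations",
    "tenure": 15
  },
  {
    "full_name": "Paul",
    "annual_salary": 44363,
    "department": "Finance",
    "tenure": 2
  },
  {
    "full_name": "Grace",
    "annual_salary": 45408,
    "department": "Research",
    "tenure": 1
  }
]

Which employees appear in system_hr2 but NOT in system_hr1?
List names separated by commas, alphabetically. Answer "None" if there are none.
None

Schema mapping: "employee_name" (system_hr2) = "full_name" (system_hr1) = employee name

Names in system_hr2: ['Eve', 'Grace']
Names in system_hr1: ['Eve', 'Grace', 'Paul']

In system_hr2 but not system_hr1: None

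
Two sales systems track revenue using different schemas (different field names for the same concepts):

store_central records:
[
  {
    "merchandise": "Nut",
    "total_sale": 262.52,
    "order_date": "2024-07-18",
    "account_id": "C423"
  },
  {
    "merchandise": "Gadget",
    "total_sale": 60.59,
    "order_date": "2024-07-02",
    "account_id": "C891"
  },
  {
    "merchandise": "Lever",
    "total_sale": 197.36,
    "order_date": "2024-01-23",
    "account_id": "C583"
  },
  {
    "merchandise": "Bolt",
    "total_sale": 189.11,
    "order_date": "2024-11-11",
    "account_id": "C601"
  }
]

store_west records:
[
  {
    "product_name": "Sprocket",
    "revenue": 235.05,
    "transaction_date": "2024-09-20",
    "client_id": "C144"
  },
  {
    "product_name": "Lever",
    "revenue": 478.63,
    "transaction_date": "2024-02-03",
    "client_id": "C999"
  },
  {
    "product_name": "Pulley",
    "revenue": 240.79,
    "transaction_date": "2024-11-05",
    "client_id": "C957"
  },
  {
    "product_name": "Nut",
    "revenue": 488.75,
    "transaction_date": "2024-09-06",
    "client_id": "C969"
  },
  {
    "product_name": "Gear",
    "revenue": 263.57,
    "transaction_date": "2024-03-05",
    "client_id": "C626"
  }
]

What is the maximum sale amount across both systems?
488.75

Reconcile: "total_sale" (store_central) = "revenue" (store_west) = sale amount

Maximum in store_central: 262.52
Maximum in store_west: 488.75

Overall maximum: max(262.52, 488.75) = 488.75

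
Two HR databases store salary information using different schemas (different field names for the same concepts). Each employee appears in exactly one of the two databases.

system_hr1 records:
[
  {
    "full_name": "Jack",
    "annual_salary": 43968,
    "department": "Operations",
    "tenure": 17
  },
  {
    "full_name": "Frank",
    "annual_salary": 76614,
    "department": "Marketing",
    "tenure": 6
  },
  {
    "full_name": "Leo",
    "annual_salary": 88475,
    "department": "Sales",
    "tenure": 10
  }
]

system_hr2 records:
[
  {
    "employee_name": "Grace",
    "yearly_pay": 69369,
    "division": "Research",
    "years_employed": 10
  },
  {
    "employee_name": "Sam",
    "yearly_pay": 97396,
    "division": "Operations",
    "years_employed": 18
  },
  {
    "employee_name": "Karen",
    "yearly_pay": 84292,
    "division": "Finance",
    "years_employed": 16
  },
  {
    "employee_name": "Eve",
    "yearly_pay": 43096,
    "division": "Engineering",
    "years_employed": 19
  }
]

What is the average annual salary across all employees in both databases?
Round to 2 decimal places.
71887.14

Schema mapping: "annual_salary" (system_hr1) = "yearly_pay" (system_hr2) = annual salary

All salaries: [43968, 76614, 88475, 69369, 97396, 84292, 43096]
Sum: 503210
Count: 7
Average: 503210 / 7 = 71887.14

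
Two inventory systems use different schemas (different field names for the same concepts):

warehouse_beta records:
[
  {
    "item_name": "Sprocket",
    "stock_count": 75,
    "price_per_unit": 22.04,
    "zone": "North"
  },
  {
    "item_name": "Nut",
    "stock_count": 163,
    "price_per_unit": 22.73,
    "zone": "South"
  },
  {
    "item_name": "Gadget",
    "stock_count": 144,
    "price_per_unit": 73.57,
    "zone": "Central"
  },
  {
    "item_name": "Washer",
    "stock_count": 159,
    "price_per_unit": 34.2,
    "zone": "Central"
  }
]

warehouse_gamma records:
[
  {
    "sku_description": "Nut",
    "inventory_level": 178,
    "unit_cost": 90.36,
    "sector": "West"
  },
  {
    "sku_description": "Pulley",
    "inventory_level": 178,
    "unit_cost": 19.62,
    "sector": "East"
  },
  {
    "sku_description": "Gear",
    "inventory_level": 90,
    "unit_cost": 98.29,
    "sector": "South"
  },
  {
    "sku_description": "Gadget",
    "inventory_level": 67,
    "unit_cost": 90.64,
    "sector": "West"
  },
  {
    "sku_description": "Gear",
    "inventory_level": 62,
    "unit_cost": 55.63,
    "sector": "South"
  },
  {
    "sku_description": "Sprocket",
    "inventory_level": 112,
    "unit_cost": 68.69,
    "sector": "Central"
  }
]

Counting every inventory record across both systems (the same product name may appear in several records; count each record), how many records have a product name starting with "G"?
4

Schema mapping: "item_name" (warehouse_beta) = "sku_description" (warehouse_gamma) = product name

Records with product name starting with "G" in warehouse_beta: 1
Records with product name starting with "G" in warehouse_gamma: 3

Total: 1 + 3 = 4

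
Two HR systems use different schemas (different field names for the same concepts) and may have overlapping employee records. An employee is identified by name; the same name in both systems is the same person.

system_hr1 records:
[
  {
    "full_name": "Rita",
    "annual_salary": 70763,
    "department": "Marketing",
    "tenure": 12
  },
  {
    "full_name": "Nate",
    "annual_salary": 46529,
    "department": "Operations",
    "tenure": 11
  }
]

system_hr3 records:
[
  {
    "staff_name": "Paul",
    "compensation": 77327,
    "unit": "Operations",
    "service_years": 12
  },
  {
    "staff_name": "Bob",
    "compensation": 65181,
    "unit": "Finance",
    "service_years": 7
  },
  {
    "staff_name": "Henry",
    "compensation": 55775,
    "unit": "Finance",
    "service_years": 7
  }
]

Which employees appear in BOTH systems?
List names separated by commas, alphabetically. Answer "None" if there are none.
None

Schema mapping: "full_name" (system_hr1) = "staff_name" (system_hr3) = employee name

Names in system_hr1: ['Nate', 'Rita']
Names in system_hr3: ['Bob', 'Henry', 'Paul']

Intersection: None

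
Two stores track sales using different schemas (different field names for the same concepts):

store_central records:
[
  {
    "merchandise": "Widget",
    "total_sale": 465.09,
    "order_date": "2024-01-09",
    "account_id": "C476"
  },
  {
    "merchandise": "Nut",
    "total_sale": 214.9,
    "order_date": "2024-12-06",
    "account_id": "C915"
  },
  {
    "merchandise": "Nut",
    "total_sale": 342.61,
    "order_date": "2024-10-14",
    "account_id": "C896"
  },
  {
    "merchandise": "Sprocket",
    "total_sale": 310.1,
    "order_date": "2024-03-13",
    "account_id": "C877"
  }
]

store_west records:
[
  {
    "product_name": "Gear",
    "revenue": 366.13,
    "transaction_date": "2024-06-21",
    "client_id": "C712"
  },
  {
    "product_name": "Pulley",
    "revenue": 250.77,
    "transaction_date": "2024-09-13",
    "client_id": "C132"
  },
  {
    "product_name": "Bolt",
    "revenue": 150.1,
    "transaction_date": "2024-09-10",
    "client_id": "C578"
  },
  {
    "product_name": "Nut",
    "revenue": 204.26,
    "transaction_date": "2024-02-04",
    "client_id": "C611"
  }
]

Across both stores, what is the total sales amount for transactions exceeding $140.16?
2303.96

Schema mapping: "total_sale" (store_central) = "revenue" (store_west) = sale amount

Sum of sales > $140.16 in store_central: 1332.7
Sum of sales > $140.16 in store_west: 971.26

Total: 1332.7 + 971.26 = 2303.96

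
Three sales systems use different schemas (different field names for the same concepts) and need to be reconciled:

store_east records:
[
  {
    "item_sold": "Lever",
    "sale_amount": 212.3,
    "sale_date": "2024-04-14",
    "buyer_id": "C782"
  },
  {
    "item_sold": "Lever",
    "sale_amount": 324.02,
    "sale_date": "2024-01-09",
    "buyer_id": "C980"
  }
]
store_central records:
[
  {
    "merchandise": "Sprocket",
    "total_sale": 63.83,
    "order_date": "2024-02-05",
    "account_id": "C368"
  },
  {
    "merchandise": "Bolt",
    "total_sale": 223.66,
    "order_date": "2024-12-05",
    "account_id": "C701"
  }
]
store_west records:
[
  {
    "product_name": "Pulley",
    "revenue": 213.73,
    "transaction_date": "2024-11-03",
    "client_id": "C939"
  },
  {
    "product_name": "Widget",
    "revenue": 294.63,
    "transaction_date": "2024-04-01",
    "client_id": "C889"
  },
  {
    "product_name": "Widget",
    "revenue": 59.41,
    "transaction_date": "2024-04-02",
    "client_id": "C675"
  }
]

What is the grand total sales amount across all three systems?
1391.58

Schema reconciliation - all amount fields map to sale amount:

store_east (sale_amount): 536.32
store_central (total_sale): 287.49
store_west (revenue): 567.77

Grand total: 1391.58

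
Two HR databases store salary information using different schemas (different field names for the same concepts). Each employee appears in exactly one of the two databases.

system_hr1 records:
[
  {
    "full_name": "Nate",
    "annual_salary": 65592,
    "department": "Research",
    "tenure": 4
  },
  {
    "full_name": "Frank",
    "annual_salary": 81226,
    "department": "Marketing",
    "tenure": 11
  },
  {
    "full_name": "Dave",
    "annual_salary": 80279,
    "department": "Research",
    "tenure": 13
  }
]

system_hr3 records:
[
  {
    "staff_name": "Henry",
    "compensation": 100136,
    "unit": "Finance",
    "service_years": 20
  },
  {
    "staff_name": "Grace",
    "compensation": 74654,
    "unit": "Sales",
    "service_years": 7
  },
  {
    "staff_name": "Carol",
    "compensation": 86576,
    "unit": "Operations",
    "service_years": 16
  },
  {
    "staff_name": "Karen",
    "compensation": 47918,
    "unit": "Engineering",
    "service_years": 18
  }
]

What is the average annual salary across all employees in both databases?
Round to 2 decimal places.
76625.86

Schema mapping: "annual_salary" (system_hr1) = "compensation" (system_hr3) = annual salary

All salaries: [65592, 81226, 80279, 100136, 74654, 86576, 47918]
Sum: 536381
Count: 7
Average: 536381 / 7 = 76625.86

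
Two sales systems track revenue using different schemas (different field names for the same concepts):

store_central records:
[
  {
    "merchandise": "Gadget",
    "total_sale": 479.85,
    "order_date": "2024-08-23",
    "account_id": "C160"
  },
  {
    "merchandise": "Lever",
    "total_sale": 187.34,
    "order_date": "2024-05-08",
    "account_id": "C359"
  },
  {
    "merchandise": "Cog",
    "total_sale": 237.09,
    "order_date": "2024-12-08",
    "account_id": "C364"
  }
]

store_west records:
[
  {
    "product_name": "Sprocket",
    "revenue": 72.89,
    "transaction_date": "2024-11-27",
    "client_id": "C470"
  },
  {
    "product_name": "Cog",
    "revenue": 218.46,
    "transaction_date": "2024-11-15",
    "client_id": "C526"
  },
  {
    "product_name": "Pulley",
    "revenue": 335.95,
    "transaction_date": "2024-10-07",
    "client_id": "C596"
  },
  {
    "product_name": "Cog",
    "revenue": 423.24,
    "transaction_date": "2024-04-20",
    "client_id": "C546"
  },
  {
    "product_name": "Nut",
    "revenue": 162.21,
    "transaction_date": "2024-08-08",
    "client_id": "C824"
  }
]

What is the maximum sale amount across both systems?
479.85

Reconcile: "total_sale" (store_central) = "revenue" (store_west) = sale amount

Maximum in store_central: 479.85
Maximum in store_west: 423.24

Overall maximum: max(479.85, 423.24) = 479.85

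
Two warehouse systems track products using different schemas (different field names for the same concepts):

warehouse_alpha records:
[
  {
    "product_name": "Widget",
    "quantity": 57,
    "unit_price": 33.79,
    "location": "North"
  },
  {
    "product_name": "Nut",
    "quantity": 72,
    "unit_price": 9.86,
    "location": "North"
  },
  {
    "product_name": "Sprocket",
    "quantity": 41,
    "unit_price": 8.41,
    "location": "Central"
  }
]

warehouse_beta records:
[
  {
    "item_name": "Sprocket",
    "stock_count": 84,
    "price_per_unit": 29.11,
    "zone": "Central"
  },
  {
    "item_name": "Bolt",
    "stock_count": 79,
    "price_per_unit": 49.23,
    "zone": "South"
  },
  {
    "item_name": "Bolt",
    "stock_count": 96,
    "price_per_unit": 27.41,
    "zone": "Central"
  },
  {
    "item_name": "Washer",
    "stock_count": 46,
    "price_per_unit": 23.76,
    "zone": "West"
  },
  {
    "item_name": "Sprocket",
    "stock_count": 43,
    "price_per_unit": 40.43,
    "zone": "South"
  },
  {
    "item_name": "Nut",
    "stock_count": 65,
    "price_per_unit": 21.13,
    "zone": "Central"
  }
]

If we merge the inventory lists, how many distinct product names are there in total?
5

Schema mapping: "product_name" (warehouse_alpha) = "item_name" (warehouse_beta) = product name

Products in warehouse_alpha: ['Nut', 'Sprocket', 'Widget']
Products in warehouse_beta: ['Bolt', 'Nut', 'Sprocket', 'Washer']

Union (unique products): ['Bolt', 'Nut', 'Sprocket', 'Washer', 'Widget']
Count: 5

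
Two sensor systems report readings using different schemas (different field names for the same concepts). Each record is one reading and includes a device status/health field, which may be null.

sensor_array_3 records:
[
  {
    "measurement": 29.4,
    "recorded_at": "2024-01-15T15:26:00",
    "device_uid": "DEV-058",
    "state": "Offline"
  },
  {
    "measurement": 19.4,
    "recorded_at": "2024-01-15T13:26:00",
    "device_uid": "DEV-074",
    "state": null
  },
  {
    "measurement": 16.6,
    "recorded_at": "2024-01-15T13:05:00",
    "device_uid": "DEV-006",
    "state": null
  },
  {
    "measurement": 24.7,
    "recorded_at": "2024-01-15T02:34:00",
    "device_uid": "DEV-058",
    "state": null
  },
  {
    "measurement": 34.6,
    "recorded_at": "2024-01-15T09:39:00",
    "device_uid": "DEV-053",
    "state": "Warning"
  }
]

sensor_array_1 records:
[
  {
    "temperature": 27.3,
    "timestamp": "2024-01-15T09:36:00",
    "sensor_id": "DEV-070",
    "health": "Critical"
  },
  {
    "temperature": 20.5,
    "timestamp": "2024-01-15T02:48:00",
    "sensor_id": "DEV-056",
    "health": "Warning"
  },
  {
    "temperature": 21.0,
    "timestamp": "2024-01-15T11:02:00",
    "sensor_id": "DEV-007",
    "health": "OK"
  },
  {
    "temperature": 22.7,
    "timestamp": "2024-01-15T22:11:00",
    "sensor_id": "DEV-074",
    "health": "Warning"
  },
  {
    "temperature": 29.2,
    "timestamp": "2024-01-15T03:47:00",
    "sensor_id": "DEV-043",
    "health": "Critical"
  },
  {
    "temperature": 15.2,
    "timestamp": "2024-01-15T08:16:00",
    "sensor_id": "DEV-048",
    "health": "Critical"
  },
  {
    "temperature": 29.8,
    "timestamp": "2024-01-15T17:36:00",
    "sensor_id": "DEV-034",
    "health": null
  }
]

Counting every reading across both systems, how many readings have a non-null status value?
8

Schema mapping: "state" (sensor_array_3) = "health" (sensor_array_1) = status

Non-null in sensor_array_3: 2
Non-null in sensor_array_1: 6

Total non-null: 2 + 6 = 8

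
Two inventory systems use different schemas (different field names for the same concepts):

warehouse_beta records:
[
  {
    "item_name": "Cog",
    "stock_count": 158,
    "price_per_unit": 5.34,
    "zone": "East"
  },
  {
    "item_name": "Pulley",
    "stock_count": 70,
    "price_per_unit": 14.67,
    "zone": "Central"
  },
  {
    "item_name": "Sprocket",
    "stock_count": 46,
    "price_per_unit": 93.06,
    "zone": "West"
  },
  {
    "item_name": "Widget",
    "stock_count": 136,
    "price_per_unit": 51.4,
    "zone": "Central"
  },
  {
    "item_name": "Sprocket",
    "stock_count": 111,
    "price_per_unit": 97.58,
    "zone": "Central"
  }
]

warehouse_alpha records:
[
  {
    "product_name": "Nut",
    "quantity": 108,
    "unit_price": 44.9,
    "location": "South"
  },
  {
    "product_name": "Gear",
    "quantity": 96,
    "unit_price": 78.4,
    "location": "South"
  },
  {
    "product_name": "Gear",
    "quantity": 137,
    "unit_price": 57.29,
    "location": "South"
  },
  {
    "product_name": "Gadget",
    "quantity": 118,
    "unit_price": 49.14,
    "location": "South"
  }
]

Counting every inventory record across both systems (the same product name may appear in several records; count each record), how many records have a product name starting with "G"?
3

Schema mapping: "item_name" (warehouse_beta) = "product_name" (warehouse_alpha) = product name

Records with product name starting with "G" in warehouse_beta: 0
Records with product name starting with "G" in warehouse_alpha: 3

Total: 0 + 3 = 3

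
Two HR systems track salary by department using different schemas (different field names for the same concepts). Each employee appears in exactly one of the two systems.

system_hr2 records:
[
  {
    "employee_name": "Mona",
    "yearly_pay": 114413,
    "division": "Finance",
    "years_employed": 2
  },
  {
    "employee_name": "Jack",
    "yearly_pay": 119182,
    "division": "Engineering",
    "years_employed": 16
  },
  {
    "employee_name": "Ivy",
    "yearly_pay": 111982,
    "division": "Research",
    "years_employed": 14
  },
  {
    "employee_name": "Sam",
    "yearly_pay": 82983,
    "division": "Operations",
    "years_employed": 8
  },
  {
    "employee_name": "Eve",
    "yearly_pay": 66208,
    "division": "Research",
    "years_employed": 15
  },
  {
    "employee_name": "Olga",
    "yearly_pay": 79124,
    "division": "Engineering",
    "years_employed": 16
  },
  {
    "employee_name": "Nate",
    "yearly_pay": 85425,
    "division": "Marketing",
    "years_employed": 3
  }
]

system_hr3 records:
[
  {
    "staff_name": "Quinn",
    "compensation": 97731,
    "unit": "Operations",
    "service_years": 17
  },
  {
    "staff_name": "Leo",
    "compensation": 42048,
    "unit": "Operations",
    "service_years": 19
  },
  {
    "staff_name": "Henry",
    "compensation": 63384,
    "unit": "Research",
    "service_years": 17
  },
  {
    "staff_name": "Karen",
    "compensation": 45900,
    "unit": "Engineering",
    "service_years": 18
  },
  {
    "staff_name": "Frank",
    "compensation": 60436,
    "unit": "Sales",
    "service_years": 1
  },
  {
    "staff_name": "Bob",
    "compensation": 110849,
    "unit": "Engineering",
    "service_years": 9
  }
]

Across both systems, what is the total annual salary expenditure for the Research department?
241574

Schema mappings:
- "division" (system_hr2) = "unit" (system_hr3) = department
- "yearly_pay" (system_hr2) = "compensation" (system_hr3) = salary

Research salaries from system_hr2: 178190
Research salaries from system_hr3: 63384

Total: 178190 + 63384 = 241574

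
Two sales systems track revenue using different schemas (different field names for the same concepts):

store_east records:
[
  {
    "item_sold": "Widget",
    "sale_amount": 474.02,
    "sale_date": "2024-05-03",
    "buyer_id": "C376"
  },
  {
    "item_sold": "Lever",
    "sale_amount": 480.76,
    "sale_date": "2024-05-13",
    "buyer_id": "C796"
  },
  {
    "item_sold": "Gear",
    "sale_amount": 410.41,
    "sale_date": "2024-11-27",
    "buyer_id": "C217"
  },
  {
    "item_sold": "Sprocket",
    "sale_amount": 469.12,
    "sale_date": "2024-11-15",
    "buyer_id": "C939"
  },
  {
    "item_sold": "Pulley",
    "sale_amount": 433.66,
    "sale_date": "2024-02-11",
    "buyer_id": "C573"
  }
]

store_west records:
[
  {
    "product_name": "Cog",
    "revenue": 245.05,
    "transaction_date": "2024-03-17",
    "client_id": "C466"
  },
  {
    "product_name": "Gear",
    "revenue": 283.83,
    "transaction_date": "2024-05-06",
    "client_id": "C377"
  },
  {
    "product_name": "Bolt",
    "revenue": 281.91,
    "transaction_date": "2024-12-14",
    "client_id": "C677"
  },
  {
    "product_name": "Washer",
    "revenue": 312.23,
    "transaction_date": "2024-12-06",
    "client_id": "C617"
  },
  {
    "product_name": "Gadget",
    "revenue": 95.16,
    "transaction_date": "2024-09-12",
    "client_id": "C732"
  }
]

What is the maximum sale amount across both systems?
480.76

Reconcile: "sale_amount" (store_east) = "revenue" (store_west) = sale amount

Maximum in store_east: 480.76
Maximum in store_west: 312.23

Overall maximum: max(480.76, 312.23) = 480.76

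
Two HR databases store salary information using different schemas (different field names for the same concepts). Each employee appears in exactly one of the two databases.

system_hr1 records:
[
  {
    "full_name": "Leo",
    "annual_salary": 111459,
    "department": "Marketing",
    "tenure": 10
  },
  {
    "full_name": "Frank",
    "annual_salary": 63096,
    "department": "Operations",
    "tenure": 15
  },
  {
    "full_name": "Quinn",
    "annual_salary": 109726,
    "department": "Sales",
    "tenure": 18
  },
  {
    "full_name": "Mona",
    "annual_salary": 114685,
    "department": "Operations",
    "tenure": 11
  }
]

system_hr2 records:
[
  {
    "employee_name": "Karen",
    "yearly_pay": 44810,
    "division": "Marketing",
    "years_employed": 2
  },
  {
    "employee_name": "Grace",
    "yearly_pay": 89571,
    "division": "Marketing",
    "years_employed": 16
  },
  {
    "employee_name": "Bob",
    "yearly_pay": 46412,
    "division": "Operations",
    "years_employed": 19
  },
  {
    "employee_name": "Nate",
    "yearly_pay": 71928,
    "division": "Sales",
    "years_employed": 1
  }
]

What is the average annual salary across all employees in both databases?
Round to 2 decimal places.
81460.88

Schema mapping: "annual_salary" (system_hr1) = "yearly_pay" (system_hr2) = annual salary

All salaries: [111459, 63096, 109726, 114685, 44810, 89571, 46412, 71928]
Sum: 651687
Count: 8
Average: 651687 / 8 = 81460.88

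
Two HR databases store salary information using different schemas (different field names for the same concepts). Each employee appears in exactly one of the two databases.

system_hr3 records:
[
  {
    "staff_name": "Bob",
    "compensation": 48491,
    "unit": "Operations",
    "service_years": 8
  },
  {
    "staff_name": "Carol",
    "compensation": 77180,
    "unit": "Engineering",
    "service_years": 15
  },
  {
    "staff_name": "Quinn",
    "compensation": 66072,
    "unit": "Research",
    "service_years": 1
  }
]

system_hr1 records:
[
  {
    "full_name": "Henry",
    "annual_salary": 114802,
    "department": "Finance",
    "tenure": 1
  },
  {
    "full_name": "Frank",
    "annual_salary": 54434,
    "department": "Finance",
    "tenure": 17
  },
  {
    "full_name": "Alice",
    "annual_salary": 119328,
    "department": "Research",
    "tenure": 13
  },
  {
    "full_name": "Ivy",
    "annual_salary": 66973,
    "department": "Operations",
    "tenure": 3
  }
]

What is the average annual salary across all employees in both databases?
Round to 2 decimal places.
78182.86

Schema mapping: "compensation" (system_hr3) = "annual_salary" (system_hr1) = annual salary

All salaries: [48491, 77180, 66072, 114802, 54434, 119328, 66973]
Sum: 547280
Count: 7
Average: 547280 / 7 = 78182.86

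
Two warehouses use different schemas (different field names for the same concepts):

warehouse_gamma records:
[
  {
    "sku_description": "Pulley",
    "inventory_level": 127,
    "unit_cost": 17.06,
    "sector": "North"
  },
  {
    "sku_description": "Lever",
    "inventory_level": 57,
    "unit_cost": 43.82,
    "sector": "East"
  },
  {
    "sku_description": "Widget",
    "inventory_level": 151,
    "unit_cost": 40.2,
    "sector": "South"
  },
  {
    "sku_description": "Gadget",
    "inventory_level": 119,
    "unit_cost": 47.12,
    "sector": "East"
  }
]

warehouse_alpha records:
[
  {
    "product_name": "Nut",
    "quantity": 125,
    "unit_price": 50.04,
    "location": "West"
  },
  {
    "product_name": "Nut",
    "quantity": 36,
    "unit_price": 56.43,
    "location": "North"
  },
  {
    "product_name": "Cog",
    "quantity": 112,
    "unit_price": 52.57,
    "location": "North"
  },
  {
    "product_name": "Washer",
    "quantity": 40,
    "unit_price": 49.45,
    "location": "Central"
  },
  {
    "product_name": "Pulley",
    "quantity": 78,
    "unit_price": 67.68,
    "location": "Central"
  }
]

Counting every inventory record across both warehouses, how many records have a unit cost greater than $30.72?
8

Schema mapping: "unit_cost" (warehouse_gamma) = "unit_price" (warehouse_alpha) = unit cost

Records > $30.72 in warehouse_gamma: 3
Records > $30.72 in warehouse_alpha: 5

Total count: 3 + 5 = 8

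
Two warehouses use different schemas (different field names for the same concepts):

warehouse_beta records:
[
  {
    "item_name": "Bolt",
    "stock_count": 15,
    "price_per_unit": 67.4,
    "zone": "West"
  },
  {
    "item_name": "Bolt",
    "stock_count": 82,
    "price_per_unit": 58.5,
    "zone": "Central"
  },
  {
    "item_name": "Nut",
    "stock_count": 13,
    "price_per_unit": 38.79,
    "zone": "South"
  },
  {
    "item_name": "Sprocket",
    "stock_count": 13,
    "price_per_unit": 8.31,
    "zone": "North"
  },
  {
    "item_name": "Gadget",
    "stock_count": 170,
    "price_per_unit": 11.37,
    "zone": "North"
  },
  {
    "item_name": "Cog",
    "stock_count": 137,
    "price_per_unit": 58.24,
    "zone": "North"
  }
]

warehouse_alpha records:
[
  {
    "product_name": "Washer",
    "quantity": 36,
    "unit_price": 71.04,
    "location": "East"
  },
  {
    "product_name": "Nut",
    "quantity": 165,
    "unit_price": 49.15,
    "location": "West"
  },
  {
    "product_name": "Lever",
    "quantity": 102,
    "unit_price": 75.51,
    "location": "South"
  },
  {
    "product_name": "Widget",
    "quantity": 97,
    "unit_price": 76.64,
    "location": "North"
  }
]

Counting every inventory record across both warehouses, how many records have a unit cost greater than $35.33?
8

Schema mapping: "price_per_unit" (warehouse_beta) = "unit_price" (warehouse_alpha) = unit cost

Records > $35.33 in warehouse_beta: 4
Records > $35.33 in warehouse_alpha: 4

Total count: 4 + 4 = 8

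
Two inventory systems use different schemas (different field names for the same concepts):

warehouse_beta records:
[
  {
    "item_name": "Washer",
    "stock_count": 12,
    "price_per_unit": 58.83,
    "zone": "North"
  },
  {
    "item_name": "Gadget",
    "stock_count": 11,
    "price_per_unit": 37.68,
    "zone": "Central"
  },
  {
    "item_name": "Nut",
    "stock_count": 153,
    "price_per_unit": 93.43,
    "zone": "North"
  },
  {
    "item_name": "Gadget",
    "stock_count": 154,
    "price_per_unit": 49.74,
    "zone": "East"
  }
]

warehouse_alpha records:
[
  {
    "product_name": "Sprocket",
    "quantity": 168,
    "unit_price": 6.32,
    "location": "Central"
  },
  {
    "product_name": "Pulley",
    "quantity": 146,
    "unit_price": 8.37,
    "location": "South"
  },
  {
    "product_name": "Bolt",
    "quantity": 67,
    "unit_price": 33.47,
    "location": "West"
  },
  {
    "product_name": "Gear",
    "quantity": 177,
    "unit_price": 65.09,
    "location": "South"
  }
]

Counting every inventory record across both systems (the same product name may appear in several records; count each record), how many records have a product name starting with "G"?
3

Schema mapping: "item_name" (warehouse_beta) = "product_name" (warehouse_alpha) = product name

Records with product name starting with "G" in warehouse_beta: 2
Records with product name starting with "G" in warehouse_alpha: 1

Total: 2 + 1 = 3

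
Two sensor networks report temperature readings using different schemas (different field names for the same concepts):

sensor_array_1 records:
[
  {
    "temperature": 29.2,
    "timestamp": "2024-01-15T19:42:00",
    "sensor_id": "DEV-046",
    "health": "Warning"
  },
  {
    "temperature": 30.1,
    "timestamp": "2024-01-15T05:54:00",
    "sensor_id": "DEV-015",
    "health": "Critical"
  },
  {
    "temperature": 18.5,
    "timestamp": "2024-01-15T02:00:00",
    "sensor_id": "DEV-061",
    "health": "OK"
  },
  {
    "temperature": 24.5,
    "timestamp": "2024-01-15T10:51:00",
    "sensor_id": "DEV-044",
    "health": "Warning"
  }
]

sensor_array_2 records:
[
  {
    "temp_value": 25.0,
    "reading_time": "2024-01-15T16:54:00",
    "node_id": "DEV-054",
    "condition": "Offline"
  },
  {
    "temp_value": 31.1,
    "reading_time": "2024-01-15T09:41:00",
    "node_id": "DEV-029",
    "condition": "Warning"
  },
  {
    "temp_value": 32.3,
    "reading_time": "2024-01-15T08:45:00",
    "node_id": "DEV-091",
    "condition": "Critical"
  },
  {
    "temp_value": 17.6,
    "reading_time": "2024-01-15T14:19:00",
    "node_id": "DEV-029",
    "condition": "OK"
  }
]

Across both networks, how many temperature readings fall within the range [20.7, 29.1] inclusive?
2

Schema mapping: "temperature" (sensor_array_1) = "temp_value" (sensor_array_2) = temperature

Readings in [20.7, 29.1] from sensor_array_1: 1
Readings in [20.7, 29.1] from sensor_array_2: 1

Total count: 1 + 1 = 2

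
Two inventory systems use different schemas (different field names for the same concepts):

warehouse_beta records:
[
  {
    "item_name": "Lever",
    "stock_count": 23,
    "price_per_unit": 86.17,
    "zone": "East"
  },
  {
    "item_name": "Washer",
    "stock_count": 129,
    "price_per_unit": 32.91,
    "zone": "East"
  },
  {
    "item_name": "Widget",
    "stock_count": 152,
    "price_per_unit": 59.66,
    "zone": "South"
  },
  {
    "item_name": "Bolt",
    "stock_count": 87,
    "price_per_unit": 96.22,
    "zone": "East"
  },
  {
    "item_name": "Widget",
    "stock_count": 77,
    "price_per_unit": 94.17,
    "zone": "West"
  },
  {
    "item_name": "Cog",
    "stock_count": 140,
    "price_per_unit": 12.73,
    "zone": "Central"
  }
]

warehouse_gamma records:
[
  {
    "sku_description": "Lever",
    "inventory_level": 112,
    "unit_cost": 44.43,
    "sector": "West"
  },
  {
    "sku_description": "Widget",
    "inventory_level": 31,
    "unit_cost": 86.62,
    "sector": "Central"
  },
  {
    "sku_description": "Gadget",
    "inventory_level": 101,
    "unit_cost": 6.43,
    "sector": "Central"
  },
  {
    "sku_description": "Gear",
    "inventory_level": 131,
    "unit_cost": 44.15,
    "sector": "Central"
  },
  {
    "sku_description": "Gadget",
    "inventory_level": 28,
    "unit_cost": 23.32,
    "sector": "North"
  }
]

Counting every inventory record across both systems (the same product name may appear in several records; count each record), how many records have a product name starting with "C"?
1

Schema mapping: "item_name" (warehouse_beta) = "sku_description" (warehouse_gamma) = product name

Records with product name starting with "C" in warehouse_beta: 1
Records with product name starting with "C" in warehouse_gamma: 0

Total: 1 + 0 = 1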